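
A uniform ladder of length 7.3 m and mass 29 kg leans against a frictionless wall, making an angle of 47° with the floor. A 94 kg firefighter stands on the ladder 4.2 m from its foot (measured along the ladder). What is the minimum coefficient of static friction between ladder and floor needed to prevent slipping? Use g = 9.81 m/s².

μ_min ≈ 0.52

Sum moments about the foot of the ladder (the floor normal and friction both act there and drop out).
Ladder weight 29×9.81 = 284.5 N acts at 3.65 m along the ladder; its horizontal arm is 3.65·cos47° = 2.489 m → τ = 708.1 N·m clockwise.
Firefighter: 94×9.81 = 922.1 N at 4.2 m → arm 2.864 m → τ = 2641 N·m clockwise.
Wall normal N acts horizontally at the top; its moment arm is the height L sinθ = 7.3·sin47° = 5.339 m, counterclockwise.
For rotational equilibrium, N × 5.339 = 3349, so N = 627.3 N.
ΣFx = 0 ⇒ f = N_wall = 627.3 N. ΣFy = 0 ⇒ N_floor = 1207 N.
μ_min = f / N_floor = 627.3 / 1207 = 0.52.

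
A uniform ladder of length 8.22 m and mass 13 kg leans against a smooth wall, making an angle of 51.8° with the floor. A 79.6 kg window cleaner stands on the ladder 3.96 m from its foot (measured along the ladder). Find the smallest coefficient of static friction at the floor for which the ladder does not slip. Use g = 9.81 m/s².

μ_min ≈ 0.381

Sum moments about the foot of the ladder (the floor normal and friction both act there and drop out).
Ladder weight 13×9.81 = 127.5 N acts at 4.11 m along the ladder; its horizontal arm is 4.11·cos51.8° = 2.542 m → τ = 324.1 N·m clockwise.
Window cleaner: 79.6×9.81 = 780.9 N at 3.96 m → arm 2.449 m → τ = 1912 N·m clockwise.
Wall normal N acts horizontally at the top; its moment arm is the height L sinθ = 8.22·sin51.8° = 6.46 m, counterclockwise.
For rotational equilibrium, N × 6.46 = 2236, so N = 346.1 N.
ΣFx = 0 ⇒ f = N_wall = 346.1 N. ΣFy = 0 ⇒ N_floor = 908.4 N.
μ_min = f / N_floor = 346.1 / 908.4 = 0.381.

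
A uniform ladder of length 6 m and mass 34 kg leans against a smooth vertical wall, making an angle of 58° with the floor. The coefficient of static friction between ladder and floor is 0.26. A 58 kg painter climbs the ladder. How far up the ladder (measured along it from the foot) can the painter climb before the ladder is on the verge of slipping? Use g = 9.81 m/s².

About the foot of the ladder:
Ladder weight 34×9.81 = 333.5 N acts at 3 m along the ladder; its horizontal arm is 3·cos58° = 1.59 m → τ = 530.3 N·m clockwise.
Painter weight 58×9.81 = 569 N at distance d → arm d·cos58° → τ = 569·d·0.5299 clockwise.
Wall normal N at the top has arm L sinθ = 5.088 m counterclockwise, so Στ = 0 gives N·5.088 = 530.3 + 301.5·d.
ΣFy = 0 ⇒ N_floor = 902.5 N, so the maximum friction is μ_s·N_floor = 0.26×902.5 = 234.7 N. ΣFx = 0 ⇒ N_wall = f, so at the slipping point N = 234.7 N.
Substituting: 234.7×5.088 = 530.3 + 301.5·d ⇒ d = (1194 − 530.3) / 301.5 = 2.2 m.

d ≈ 2.2 m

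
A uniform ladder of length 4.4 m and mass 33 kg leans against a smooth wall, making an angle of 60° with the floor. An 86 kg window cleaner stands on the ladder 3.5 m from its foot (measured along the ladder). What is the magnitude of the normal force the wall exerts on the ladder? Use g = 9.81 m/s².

N_wall ≈ 481 N

About the foot of the ladder:
Ladder weight 33×9.81 = 323.7 N acts at 2.2 m along the ladder; its horizontal arm is 2.2·cos60° = 1.1 m → τ = 356.1 N·m clockwise.
Window cleaner: 86×9.81 = 843.7 N at 3.5 m → arm 1.75 m → τ = 1476 N·m clockwise.
Wall normal N acts horizontally at the top; its moment arm is the height L sinθ = 4.4·sin60° = 3.811 m, counterclockwise.
For rotational equilibrium, N × 3.811 = 1832, so N = 481 N.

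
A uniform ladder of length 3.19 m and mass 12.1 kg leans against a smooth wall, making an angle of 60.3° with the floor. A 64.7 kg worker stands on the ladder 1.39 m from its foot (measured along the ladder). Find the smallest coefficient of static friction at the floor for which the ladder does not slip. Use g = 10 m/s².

About the foot of the ladder:
Ladder weight 12.1×10 = 121 N acts at 1.595 m along the ladder; its horizontal arm is 1.595·cos60.3° = 0.7903 m → τ = 95.63 N·m clockwise.
Worker: 64.7×10 = 647 N at 1.39 m → arm 0.6887 m → τ = 445.6 N·m clockwise.
Wall normal N acts horizontally at the top; its moment arm is the height L sinθ = 3.19·sin60.3° = 2.771 m, counterclockwise.
Στ = 0 ⇒ N × 2.771 = 541.2 ⇒ N = 195.3 N.
ΣFx = 0 ⇒ f = N_wall = 195.3 N. ΣFy = 0 ⇒ N_floor = 768 N.
μ_min = f / N_floor = 195.3 / 768 = 0.254.

μ_min ≈ 0.254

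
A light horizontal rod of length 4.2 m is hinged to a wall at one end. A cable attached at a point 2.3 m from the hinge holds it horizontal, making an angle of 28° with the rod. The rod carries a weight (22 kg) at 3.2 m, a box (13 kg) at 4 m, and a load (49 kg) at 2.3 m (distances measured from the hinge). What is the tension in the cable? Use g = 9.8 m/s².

T ≈ 2130 N

About the hinge:
Weight: 22 × 9.8 = 215.6 N down at 3.2 m → arm 3.2 m, τ = 215.6 × 3.2 = 689.9 N·m clockwise.
Box: 13 × 9.8 = 127.4 N down at 4 m → arm 4 m, τ = 127.4 × 4 = 509.6 N·m clockwise.
Load: 49 × 9.8 = 480.2 N down at 2.3 m → arm 2.3 m, τ = 480.2 × 2.3 = 1104 N·m clockwise.
Total clockwise load moment = 2304 N·m.
The cable tension T acts at 2.3 m; only its component perpendicular to the rod, T sinθ, produces torque. sin 28° = 0.4695.
Στ = 0 ⇒ T × 2.3 × 0.4695 = 2304 ⇒ T = 2304 / 1.08 = 2130 N.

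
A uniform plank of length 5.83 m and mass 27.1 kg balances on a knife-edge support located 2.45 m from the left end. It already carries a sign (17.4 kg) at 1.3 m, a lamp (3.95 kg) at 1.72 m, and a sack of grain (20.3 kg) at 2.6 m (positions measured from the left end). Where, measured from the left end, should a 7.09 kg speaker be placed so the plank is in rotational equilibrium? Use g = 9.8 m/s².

Taking torques about the knife-edge support (at 2.45 m from the left end):
Beam weight: 27.1 × 9.8 = 265.6 N down at 2.915 m → arm 0.465 m, τ = 265.6 × 0.465 = 123.5 N·m clockwise.
Sign: 17.4 × 9.8 = 170.5 N down at 1.3 m → arm 1.15 m, τ = 170.5 × 1.15 = 196.1 N·m counterclockwise.
Lamp: 3.95 × 9.8 = 38.71 N down at 1.72 m → arm 0.73 m, τ = 38.71 × 0.73 = 28.26 N·m counterclockwise.
Sack of grain: 20.3 × 9.8 = 198.9 N down at 2.6 m → arm 0.15 m, τ = 198.9 × 0.15 = 29.84 N·m clockwise.
Net moment of existing loads = 71.02 N·m counterclockwise.
The speaker weighs 7.09 × 9.8 = 69.48 N and must supply an equal clockwise moment, so its lever arm about the knife-edge support is 71.02 / 69.48 = 1.02 m.
That puts it at 2.45 + 1.02 = 3.47 m from the left end.

x ≈ 3.47 m from the left end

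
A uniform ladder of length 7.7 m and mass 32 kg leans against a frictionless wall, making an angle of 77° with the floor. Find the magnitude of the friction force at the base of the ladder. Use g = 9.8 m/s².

f ≈ 36.2 N

Sum moments about the foot of the ladder (the floor normal and friction both act there and drop out).
Ladder weight 32×9.8 = 313.6 N acts at 3.85 m along the ladder; its horizontal arm is 3.85·cos77° = 0.8661 m → τ = 271.6 N·m clockwise.
Wall normal N acts horizontally at the top; its moment arm is the height L sinθ = 7.7·sin77° = 7.503 m, counterclockwise.
For rotational equilibrium, N × 7.503 = 271.6, so N = 36.2 N.
ΣFx = 0: friction at the foot balances the wall's push, so f = N_wall = 36.2 N.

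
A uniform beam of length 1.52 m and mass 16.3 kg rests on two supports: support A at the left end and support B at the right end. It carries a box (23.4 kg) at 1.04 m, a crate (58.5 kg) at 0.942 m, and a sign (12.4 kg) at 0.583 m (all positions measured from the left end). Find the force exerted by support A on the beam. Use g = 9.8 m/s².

Sum moments about support B (its reaction then has zero moment arm).
Beam weight: 16.3 × 9.8 = 159.7 N down at 0.76 m → arm 0.76 m, τ = 159.7 × 0.76 = 121.4 N·m counterclockwise.
Box: 23.4 × 9.8 = 229.3 N down at 1.04 m → arm 0.48 m, τ = 229.3 × 0.48 = 110.1 N·m counterclockwise.
Crate: 58.5 × 9.8 = 573.3 N down at 0.942 m → arm 0.578 m, τ = 573.3 × 0.578 = 331.4 N·m counterclockwise.
Sign: 12.4 × 9.8 = 121.5 N down at 0.583 m → arm 0.937 m, τ = 121.5 × 0.937 = 113.8 N·m counterclockwise.
Net load moment about support B = 676.7 N·m counterclockwise.
Reaction R at support A is upward at 0 m, arm 1.52 m → moment R × 1.52 clockwise.
Στ = 0 ⇒ R × 1.52 = 676.7 ⇒ R = 445 N.

R_A ≈ 445 N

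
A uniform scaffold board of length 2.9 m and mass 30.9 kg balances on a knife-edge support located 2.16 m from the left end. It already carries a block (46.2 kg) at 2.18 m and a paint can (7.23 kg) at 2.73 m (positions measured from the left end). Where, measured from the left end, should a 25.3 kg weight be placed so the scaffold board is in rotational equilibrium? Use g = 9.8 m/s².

x ≈ 2.83 m from the left end

Take moments about the knife-edge support (at 2.16 m from the left end).
Beam weight: 30.9 × 9.8 = 302.8 N down at 1.45 m → arm 0.71 m, τ = 302.8 × 0.71 = 215 N·m counterclockwise.
Block: 46.2 × 9.8 = 452.8 N down at 2.18 m → arm 0.02 m, τ = 452.8 × 0.02 = 9.056 N·m clockwise.
Paint can: 7.23 × 9.8 = 70.85 N down at 2.73 m → arm 0.57 m, τ = 70.85 × 0.57 = 40.38 N·m clockwise.
Net moment of existing loads = 165.6 N·m counterclockwise.
The weight weighs 25.3 × 9.8 = 247.9 N and must supply an equal clockwise moment, so its lever arm about the knife-edge support is 165.6 / 247.9 = 0.668 m.
That puts it at 2.16 + 0.668 = 2.83 m from the left end.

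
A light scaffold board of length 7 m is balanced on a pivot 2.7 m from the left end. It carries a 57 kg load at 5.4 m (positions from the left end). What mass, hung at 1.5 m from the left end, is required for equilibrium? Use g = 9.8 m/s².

Choose the pivot (at 2.7 m from the left end) as the axis so the support reaction has zero arm there.
Load: 57 × 9.8 = 558.6 N down at 5.4 m → arm 2.7 m, τ = 558.6 × 2.7 = 1508 N·m clockwise.
Net moment of known loads = 1508 N·m clockwise.
An unknown mass m at 1.5 m has arm 1.2 m; its moment is m·g·1.2 counterclockwise.
Balancing moments: m × 9.8 × 1.2 = 1508, giving m = 1508 / (9.8 × 1.2) = 128 kg.

m ≈ 128 kg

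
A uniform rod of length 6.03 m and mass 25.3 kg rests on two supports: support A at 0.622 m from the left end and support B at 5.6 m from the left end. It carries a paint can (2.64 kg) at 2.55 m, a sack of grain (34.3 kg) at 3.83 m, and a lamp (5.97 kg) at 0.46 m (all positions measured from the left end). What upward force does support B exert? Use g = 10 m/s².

R_B ≈ 351 N

About support A:
Beam weight: 25.3 × 10 = 253 N down at 3.015 m → arm 2.393 m, τ = 253 × 2.393 = 605.4 N·m clockwise.
Paint can: 2.64 × 10 = 26.4 N down at 2.55 m → arm 1.928 m, τ = 26.4 × 1.928 = 50.9 N·m clockwise.
Sack of grain: 34.3 × 10 = 343 N down at 3.83 m → arm 3.208 m, τ = 343 × 3.208 = 1100 N·m clockwise.
Lamp: 5.97 × 10 = 59.7 N down at 0.46 m → arm 0.162 m, τ = 59.7 × 0.162 = 9.671 N·m counterclockwise.
Net load moment about support A = 1747 N·m clockwise.
Reaction R at support B is upward at 5.6 m, arm 4.978 m → moment R × 4.978 counterclockwise.
Balancing moments: R × 4.978 = 1747, giving R = 351 N.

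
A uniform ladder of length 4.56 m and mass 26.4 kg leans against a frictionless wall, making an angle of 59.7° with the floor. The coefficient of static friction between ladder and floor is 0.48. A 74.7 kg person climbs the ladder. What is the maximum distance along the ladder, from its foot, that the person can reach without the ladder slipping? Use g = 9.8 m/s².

d ≈ 4.26 m

About the foot of the ladder:
Ladder weight 26.4×9.8 = 258.7 N acts at 2.28 m along the ladder; its horizontal arm is 2.28·cos59.7° = 1.15 m → τ = 297.5 N·m clockwise.
Person weight 74.7×9.8 = 732.1 N at distance d → arm d·cos59.7° → τ = 732.1·d·0.5045 clockwise.
Wall normal N at the top has arm L sinθ = 3.937 m counterclockwise, so Στ = 0 gives N·3.937 = 297.5 + 369.3·d.
ΣFy = 0 ⇒ N_floor = 990.8 N, so the maximum friction is μ_s·N_floor = 0.48×990.8 = 475.6 N. ΣFx = 0 ⇒ N_wall = f, so at the slipping point N = 475.6 N.
Substituting: 475.6×3.937 = 297.5 + 369.3·d ⇒ d = (1872 − 297.5) / 369.3 = 4.26 m.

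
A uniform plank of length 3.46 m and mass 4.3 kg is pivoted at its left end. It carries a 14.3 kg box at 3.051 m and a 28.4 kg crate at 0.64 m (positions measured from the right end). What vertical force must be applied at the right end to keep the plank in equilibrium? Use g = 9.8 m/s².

Take moments about the left end.
Beam weight: 4.3 × 9.8 = 42.14 N down at 1.73 m → arm 1.73 m, τ = 42.14 × 1.73 = 72.9 N·m clockwise.
Box: 14.3 × 9.8 = 140.1 N down at 3.051 m → arm 0.409 m, τ = 140.1 × 0.409 = 57.3 N·m clockwise.
Crate: 28.4 × 9.8 = 278.3 N down at 0.64 m → arm 2.82 m, τ = 278.3 × 2.82 = 784.8 N·m clockwise.
Net moment of the loads = 915 N·m clockwise.
The upward force F acts at the right end, arm 3.46 m, giving F × 3.46 counterclockwise.
Balancing moments: F × 3.46 = 915, giving F = 915 / 3.46 = 264 N.

F ≈ 264 N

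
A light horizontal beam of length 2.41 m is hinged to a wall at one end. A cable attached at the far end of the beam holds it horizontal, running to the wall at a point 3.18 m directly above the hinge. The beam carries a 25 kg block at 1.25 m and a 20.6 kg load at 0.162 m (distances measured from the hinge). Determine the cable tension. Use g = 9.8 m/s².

Sum moments about the hinge (the unknown hinge reaction has zero arm there).
Block: 25 × 9.8 = 245 N down at 1.25 m → arm 1.25 m, τ = 245 × 1.25 = 306.2 N·m clockwise.
Load: 20.6 × 9.8 = 201.9 N down at 0.162 m → arm 0.162 m, τ = 201.9 × 0.162 = 32.71 N·m clockwise.
Total clockwise load moment = 338.9 N·m.
The cable tension T acts at 2.41 m; only its component perpendicular to the beam, T sinθ, produces torque. sinθ = h/√(h²+d²) = 3.18/√(3.18²+2.41²) = 0.797.
Στ = 0 ⇒ T × 2.41 × 0.797 = 338.9 ⇒ T = 338.9 / 1.921 = 176 N.

T ≈ 176 N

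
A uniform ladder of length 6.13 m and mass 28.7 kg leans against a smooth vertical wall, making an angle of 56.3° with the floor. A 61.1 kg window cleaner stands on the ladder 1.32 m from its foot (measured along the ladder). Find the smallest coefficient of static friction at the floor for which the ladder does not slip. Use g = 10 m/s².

μ_min ≈ 0.204

Choose the foot of the ladder as the axis so the floor normal and friction both act there and drop out.
Ladder weight 28.7×10 = 287 N acts at 3.065 m along the ladder; its horizontal arm is 3.065·cos56.3° = 1.701 m → τ = 488.2 N·m clockwise.
Window cleaner: 61.1×10 = 611 N at 1.32 m → arm 0.7324 m → τ = 447.5 N·m clockwise.
Wall normal N acts horizontally at the top; its moment arm is the height L sinθ = 6.13·sin56.3° = 5.1 m, counterclockwise.
Setting net torque to zero: N × 5.1 = 935.7 → N = 183.5 N.
ΣFx = 0 ⇒ f = N_wall = 183.5 N. ΣFy = 0 ⇒ N_floor = 898 N.
μ_min = f / N_floor = 183.5 / 898 = 0.204.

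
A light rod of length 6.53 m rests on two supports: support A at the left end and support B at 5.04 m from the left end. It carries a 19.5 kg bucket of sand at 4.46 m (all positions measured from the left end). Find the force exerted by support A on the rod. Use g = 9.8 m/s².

Take moments about support B.
Bucket of sand: 19.5 × 9.8 = 191.1 N down at 4.46 m → arm 0.58 m, τ = 191.1 × 0.58 = 110.8 N·m counterclockwise.
Net load moment about support B = 110.8 N·m counterclockwise.
Reaction R at support A is upward at 0 m, arm 5.04 m → moment R × 5.04 clockwise.
Setting net torque to zero: R × 5.04 = 110.8 → R = 22 N.

R_A ≈ 22 N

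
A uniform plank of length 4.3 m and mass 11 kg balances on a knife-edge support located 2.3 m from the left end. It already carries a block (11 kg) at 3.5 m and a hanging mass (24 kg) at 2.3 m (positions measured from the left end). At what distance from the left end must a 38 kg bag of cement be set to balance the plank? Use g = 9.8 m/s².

About the knife-edge support (at 2.3 m from the left end):
Beam weight: 11 × 9.8 = 107.8 N down at 2.15 m → arm 0.15 m, τ = 107.8 × 0.15 = 16.17 N·m counterclockwise.
Block: 11 × 9.8 = 107.8 N down at 3.5 m → arm 1.2 m, τ = 107.8 × 1.2 = 129.4 N·m clockwise.
Hanging mass: acts at the knife-edge support, moment arm 0 → no torque.
Net moment of existing loads = 113.2 N·m clockwise.
The bag of cement weighs 38 × 9.8 = 372.4 N and must supply an equal counterclockwise moment, so its lever arm about the knife-edge support is 113.2 / 372.4 = 0.304 m.
That puts it at 2.3 − 0.304 = 2 m from the left end.

x ≈ 2 m from the left end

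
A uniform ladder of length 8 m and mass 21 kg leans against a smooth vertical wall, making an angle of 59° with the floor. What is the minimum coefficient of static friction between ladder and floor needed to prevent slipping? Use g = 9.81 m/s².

μ_min ≈ 0.3

Sum moments about the foot of the ladder (the floor normal and friction both act there and drop out).
Ladder weight 21×9.81 = 206 N acts at 4 m along the ladder; its horizontal arm is 4·cos59° = 2.06 m → τ = 424.4 N·m clockwise.
Wall normal N acts horizontally at the top; its moment arm is the height L sinθ = 8·sin59° = 6.857 m, counterclockwise.
Setting net torque to zero: N × 6.857 = 424.4 → N = 61.89 N.
ΣFx = 0 ⇒ f = N_wall = 61.89 N. ΣFy = 0 ⇒ N_floor = 206 N.
μ_min = f / N_floor = 61.89 / 206 = 0.3.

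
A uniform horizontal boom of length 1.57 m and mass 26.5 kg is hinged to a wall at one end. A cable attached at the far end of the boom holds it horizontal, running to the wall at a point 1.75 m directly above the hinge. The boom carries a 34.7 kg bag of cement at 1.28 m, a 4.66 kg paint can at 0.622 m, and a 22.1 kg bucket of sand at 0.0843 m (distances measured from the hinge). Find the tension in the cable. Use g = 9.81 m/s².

T ≈ 587 N

Sum moments about the hinge (the unknown hinge reaction has zero arm there).
Beam weight: 26.5 × 9.81 = 260 N down at 0.785 m → arm 0.785 m, τ = 260 × 0.785 = 204.1 N·m clockwise.
Bag of cement: 34.7 × 9.81 = 340.4 N down at 1.28 m → arm 1.28 m, τ = 340.4 × 1.28 = 435.7 N·m clockwise.
Paint can: 4.66 × 9.81 = 45.71 N down at 0.622 m → arm 0.622 m, τ = 45.71 × 0.622 = 28.43 N·m clockwise.
Bucket of sand: 22.1 × 9.81 = 216.8 N down at 0.0843 m → arm 0.0843 m, τ = 216.8 × 0.0843 = 18.28 N·m clockwise.
Total clockwise load moment = 686.5 N·m.
The cable tension T acts at 1.57 m; only its component perpendicular to the boom, T sinθ, produces torque. sinθ = h/√(h²+d²) = 1.75/√(1.75²+1.57²) = 0.7444.
Στ = 0 ⇒ T × 1.57 × 0.7444 = 686.5 ⇒ T = 686.5 / 1.169 = 587 N.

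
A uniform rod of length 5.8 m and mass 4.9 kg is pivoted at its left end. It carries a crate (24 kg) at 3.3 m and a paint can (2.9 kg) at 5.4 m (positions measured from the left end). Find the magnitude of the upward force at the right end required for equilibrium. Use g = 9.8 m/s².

F ≈ 184 N

Sum moments about the left end (the unknown pivot reaction has zero arm there).
Beam weight: 4.9 × 9.8 = 48.02 N down at 2.9 m → arm 2.9 m, τ = 48.02 × 2.9 = 139.3 N·m clockwise.
Crate: 24 × 9.8 = 235.2 N down at 3.3 m → arm 3.3 m, τ = 235.2 × 3.3 = 776.2 N·m clockwise.
Paint can: 2.9 × 9.8 = 28.42 N down at 5.4 m → arm 5.4 m, τ = 28.42 × 5.4 = 153.5 N·m clockwise.
Net moment of the loads = 1069 N·m clockwise.
The upward force F acts at the right end, arm 5.8 m, giving F × 5.8 counterclockwise.
For rotational equilibrium, F × 5.8 = 1069, so F = 1069 / 5.8 = 184 N.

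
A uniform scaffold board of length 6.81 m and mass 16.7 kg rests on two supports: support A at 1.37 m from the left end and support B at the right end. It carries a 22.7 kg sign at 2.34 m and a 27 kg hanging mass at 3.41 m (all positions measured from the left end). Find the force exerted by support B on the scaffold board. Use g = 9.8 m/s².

R_B ≈ 200 N

Taking torques about support A:
Beam weight: 16.7 × 9.8 = 163.7 N down at 3.405 m → arm 2.035 m, τ = 163.7 × 2.035 = 333.1 N·m clockwise.
Sign: 22.7 × 9.8 = 222.5 N down at 2.34 m → arm 0.97 m, τ = 222.5 × 0.97 = 215.8 N·m clockwise.
Hanging mass: 27 × 9.8 = 264.6 N down at 3.41 m → arm 2.04 m, τ = 264.6 × 2.04 = 539.8 N·m clockwise.
Net load moment about support A = 1089 N·m clockwise.
Reaction R at support B is upward at 6.81 m, arm 5.44 m → moment R × 5.44 counterclockwise.
Στ = 0 ⇒ R × 5.44 = 1089 ⇒ R = 200 N.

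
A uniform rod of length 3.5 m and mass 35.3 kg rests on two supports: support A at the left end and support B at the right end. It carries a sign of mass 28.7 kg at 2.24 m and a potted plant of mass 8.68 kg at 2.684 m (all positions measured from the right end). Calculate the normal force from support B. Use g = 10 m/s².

Sum moments about support A (its reaction then has zero moment arm).
Beam weight: 35.3 × 10 = 353 N down at 1.75 m → arm 1.75 m, τ = 353 × 1.75 = 617.8 N·m clockwise.
Sign: 28.7 × 10 = 287 N down at 2.24 m → arm 1.26 m, τ = 287 × 1.26 = 361.6 N·m clockwise.
Potted plant: 8.68 × 10 = 86.8 N down at 2.684 m → arm 0.816 m, τ = 86.8 × 0.816 = 70.83 N·m clockwise.
Net load moment about support A = 1050 N·m clockwise.
Reaction R at support B is upward at 0 m, arm 3.5 m → moment R × 3.5 counterclockwise.
For rotational equilibrium, R × 3.5 = 1050, so R = 300 N.

R_B ≈ 300 N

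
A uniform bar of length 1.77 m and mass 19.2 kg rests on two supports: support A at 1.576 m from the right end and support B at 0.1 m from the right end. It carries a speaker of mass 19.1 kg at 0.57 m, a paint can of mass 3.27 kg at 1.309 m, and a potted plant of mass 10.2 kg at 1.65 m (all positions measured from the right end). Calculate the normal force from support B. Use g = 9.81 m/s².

R_B ≈ 217 N

Take moments about support A.
Beam weight: 19.2 × 9.81 = 188.4 N down at 0.885 m → arm 0.691 m, τ = 188.4 × 0.691 = 130.2 N·m clockwise.
Speaker: 19.1 × 9.81 = 187.4 N down at 0.57 m → arm 1.006 m, τ = 187.4 × 1.006 = 188.5 N·m clockwise.
Paint can: 3.27 × 9.81 = 32.08 N down at 1.309 m → arm 0.267 m, τ = 32.08 × 0.267 = 8.565 N·m clockwise.
Potted plant: 10.2 × 9.81 = 100.1 N down at 1.65 m → arm 0.074 m, τ = 100.1 × 0.074 = 7.407 N·m counterclockwise.
Net load moment about support A = 319.9 N·m clockwise.
Reaction R at support B is upward at 0.1 m, arm 1.476 m → moment R × 1.476 counterclockwise.
Setting net torque to zero: R × 1.476 = 319.9 → R = 217 N.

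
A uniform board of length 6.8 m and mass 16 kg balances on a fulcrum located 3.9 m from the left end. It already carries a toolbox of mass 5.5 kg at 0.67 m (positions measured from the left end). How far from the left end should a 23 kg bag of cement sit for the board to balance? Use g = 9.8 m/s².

Choose the fulcrum (at 3.9 m from the left end) as the axis so the support reaction has zero arm there.
Beam weight: 16 × 9.8 = 156.8 N down at 3.4 m → arm 0.5 m, τ = 156.8 × 0.5 = 78.4 N·m counterclockwise.
Toolbox: 5.5 × 9.8 = 53.9 N down at 0.67 m → arm 3.23 m, τ = 53.9 × 3.23 = 174.1 N·m counterclockwise.
Net moment of existing loads = 252.5 N·m counterclockwise.
The bag of cement weighs 23 × 9.8 = 225.4 N and must supply an equal clockwise moment, so its lever arm about the fulcrum is 252.5 / 225.4 = 1.12 m.
That puts it at 3.9 + 1.12 = 5.02 m from the left end.

x ≈ 5.02 m from the left end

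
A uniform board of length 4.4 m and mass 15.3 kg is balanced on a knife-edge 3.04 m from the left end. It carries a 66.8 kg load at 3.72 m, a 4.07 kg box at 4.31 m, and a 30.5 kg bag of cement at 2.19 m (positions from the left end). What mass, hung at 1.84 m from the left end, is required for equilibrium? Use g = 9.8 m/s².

Choose the knife-edge (at 3.04 m from the left end) as the axis so the support reaction has zero arm there.
Beam weight: 15.3 × 9.8 = 149.9 N down at 2.2 m → arm 0.84 m, τ = 149.9 × 0.84 = 125.9 N·m counterclockwise.
Load: 66.8 × 9.8 = 654.6 N down at 3.72 m → arm 0.68 m, τ = 654.6 × 0.68 = 445.1 N·m clockwise.
Box: 4.07 × 9.8 = 39.89 N down at 4.31 m → arm 1.27 m, τ = 39.89 × 1.27 = 50.66 N·m clockwise.
Bag of cement: 30.5 × 9.8 = 298.9 N down at 2.19 m → arm 0.85 m, τ = 298.9 × 0.85 = 254.1 N·m counterclockwise.
Net moment of known loads = 115.8 N·m clockwise.
An unknown mass m at 1.84 m has arm 1.2 m; its moment is m·g·1.2 counterclockwise.
Setting net torque to zero: m × 9.8 × 1.2 = 115.8 → m = 115.8 / (9.8 × 1.2) = 9.85 kg.

m ≈ 9.85 kg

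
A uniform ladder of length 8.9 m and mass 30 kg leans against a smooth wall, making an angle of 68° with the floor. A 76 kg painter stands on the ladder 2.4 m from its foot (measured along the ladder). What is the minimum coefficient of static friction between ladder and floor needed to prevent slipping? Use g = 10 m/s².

μ_min ≈ 0.135

Choose the foot of the ladder as the axis so the floor normal and friction both act there and drop out.
Ladder weight 30×10 = 300 N acts at 4.45 m along the ladder; its horizontal arm is 4.45·cos68° = 1.667 m → τ = 500.1 N·m clockwise.
Painter: 76×10 = 760 N at 2.4 m → arm 0.8991 m → τ = 683.3 N·m clockwise.
Wall normal N acts horizontally at the top; its moment arm is the height L sinθ = 8.9·sin68° = 8.252 m, counterclockwise.
Balancing moments: N × 8.252 = 1183, giving N = 143.4 N.
ΣFx = 0 ⇒ f = N_wall = 143.4 N. ΣFy = 0 ⇒ N_floor = 1060 N.
μ_min = f / N_floor = 143.4 / 1060 = 0.135.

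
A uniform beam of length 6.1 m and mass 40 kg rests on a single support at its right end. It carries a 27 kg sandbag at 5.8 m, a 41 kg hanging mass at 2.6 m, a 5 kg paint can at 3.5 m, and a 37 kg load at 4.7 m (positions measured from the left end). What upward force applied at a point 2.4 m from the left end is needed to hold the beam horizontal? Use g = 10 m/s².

Take moments about the right end.
Beam weight: 40 × 10 = 400 N down at 3.05 m → arm 3.05 m, τ = 400 × 3.05 = 1220 N·m counterclockwise.
Sandbag: 27 × 10 = 270 N down at 5.8 m → arm 0.3 m, τ = 270 × 0.3 = 81 N·m counterclockwise.
Hanging mass: 41 × 10 = 410 N down at 2.6 m → arm 3.5 m, τ = 410 × 3.5 = 1435 N·m counterclockwise.
Paint can: 5 × 10 = 50 N down at 3.5 m → arm 2.6 m, τ = 50 × 2.6 = 130 N·m counterclockwise.
Load: 37 × 10 = 370 N down at 4.7 m → arm 1.4 m, τ = 370 × 1.4 = 518 N·m counterclockwise.
Net moment of the loads = 3384 N·m counterclockwise.
The upward force F acts at a point 2.4 m from the left end, arm 3.7 m, giving F × 3.7 clockwise.
For rotational equilibrium, F × 3.7 = 3384, so F = 3384 / 3.7 = 915 N.

F ≈ 915 N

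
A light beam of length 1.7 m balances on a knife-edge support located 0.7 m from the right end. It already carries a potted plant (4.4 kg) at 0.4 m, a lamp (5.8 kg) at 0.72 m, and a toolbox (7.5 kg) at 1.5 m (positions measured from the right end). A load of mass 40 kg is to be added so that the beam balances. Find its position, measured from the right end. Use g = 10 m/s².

x ≈ 0.58 m from the right end

About the knife-edge support (at 0.7 m from the right end):
Potted plant: 4.4 × 10 = 44 N down at 0.4 m → arm 0.3 m, τ = 44 × 0.3 = 13.2 N·m clockwise.
Lamp: 5.8 × 10 = 58 N down at 0.72 m → arm 0.02 m, τ = 58 × 0.02 = 1.16 N·m counterclockwise.
Toolbox: 7.5 × 10 = 75 N down at 1.5 m → arm 0.8 m, τ = 75 × 0.8 = 60 N·m counterclockwise.
Net moment of existing loads = 47.96 N·m counterclockwise.
The load weighs 40 × 10 = 400 N and must supply an equal clockwise moment, so its lever arm about the knife-edge support is 47.96 / 400 = 0.12 m.
That puts it at 0.7 − 0.12 = 0.58 m from the right end.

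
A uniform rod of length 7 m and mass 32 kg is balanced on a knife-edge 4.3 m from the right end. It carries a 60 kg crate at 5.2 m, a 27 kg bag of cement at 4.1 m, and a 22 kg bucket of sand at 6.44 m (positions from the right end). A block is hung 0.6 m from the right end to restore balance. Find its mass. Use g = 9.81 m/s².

Sum moments about the knife-edge (at 4.3 m from the right end) (the support reaction has zero arm there).
Beam weight: 32 × 9.81 = 313.9 N down at 3.5 m → arm 0.8 m, τ = 313.9 × 0.8 = 251.1 N·m clockwise.
Crate: 60 × 9.81 = 588.6 N down at 5.2 m → arm 0.9 m, τ = 588.6 × 0.9 = 529.7 N·m counterclockwise.
Bag of cement: 27 × 9.81 = 264.9 N down at 4.1 m → arm 0.2 m, τ = 264.9 × 0.2 = 52.98 N·m clockwise.
Bucket of sand: 22 × 9.81 = 215.8 N down at 6.44 m → arm 2.14 m, τ = 215.8 × 2.14 = 461.8 N·m counterclockwise.
Net moment of known loads = 687.4 N·m counterclockwise.
An unknown mass m at 0.6 m has arm 3.7 m; its moment is m·g·3.7 clockwise.
Balancing moments: m × 9.81 × 3.7 = 687.4, giving m = 687.4 / (9.81 × 3.7) = 18.9 kg.

m ≈ 18.9 kg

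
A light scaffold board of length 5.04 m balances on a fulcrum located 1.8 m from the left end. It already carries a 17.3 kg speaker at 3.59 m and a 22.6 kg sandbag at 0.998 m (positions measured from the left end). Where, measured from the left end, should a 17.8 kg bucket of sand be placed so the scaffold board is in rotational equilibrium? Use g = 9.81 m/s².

About the fulcrum (at 1.8 m from the left end):
Speaker: 17.3 × 9.81 = 169.7 N down at 3.59 m → arm 1.79 m, τ = 169.7 × 1.79 = 303.8 N·m clockwise.
Sandbag: 22.6 × 9.81 = 221.7 N down at 0.998 m → arm 0.802 m, τ = 221.7 × 0.802 = 177.8 N·m counterclockwise.
Net moment of existing loads = 126 N·m clockwise.
The bucket of sand weighs 17.8 × 9.81 = 174.6 N and must supply an equal counterclockwise moment, so its lever arm about the fulcrum is 126 / 174.6 = 0.722 m.
That puts it at 1.8 − 0.722 = 1.08 m from the left end.

x ≈ 1.08 m from the left end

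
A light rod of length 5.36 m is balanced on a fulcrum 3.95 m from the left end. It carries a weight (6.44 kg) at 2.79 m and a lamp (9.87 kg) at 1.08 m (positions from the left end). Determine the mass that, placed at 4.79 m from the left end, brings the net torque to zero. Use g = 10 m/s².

Taking torques about the fulcrum (at 3.95 m from the left end):
Weight: 6.44 × 10 = 64.4 N down at 2.79 m → arm 1.16 m, τ = 64.4 × 1.16 = 74.7 N·m counterclockwise.
Lamp: 9.87 × 10 = 98.7 N down at 1.08 m → arm 2.87 m, τ = 98.7 × 2.87 = 283.3 N·m counterclockwise.
Net moment of known loads = 358 N·m counterclockwise.
An unknown mass m at 4.79 m has arm 0.84 m; its moment is m·g·0.84 clockwise.
Balancing moments: m × 10 × 0.84 = 358, giving m = 358 / (10 × 0.84) = 42.6 kg.

m ≈ 42.6 kg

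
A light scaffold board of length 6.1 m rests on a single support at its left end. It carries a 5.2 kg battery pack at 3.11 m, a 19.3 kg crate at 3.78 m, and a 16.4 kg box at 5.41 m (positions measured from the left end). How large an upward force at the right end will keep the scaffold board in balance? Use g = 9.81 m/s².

Take moments about the left end.
Battery pack: 5.2 × 9.81 = 51.01 N down at 3.11 m → arm 3.11 m, τ = 51.01 × 3.11 = 158.6 N·m clockwise.
Crate: 19.3 × 9.81 = 189.3 N down at 3.78 m → arm 3.78 m, τ = 189.3 × 3.78 = 715.6 N·m clockwise.
Box: 16.4 × 9.81 = 160.9 N down at 5.41 m → arm 5.41 m, τ = 160.9 × 5.41 = 870.5 N·m clockwise.
Net moment of the loads = 1745 N·m clockwise.
The upward force F acts at the right end, arm 6.1 m, giving F × 6.1 counterclockwise.
Setting net torque to zero: F × 6.1 = 1745 → F = 1745 / 6.1 = 286 N.

F ≈ 286 N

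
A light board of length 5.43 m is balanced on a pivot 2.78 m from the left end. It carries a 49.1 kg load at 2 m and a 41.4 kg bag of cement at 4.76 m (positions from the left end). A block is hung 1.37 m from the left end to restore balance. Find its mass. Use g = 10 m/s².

m ≈ 31 kg

Choose the pivot (at 2.78 m from the left end) as the axis so the support reaction has zero arm there.
Load: 49.1 × 10 = 491 N down at 2 m → arm 0.78 m, τ = 491 × 0.78 = 383 N·m counterclockwise.
Bag of cement: 41.4 × 10 = 414 N down at 4.76 m → arm 1.98 m, τ = 414 × 1.98 = 819.7 N·m clockwise.
Net moment of known loads = 436.7 N·m clockwise.
An unknown mass m at 1.37 m has arm 1.41 m; its moment is m·g·1.41 counterclockwise.
For rotational equilibrium, m × 10 × 1.41 = 436.7, so m = 436.7 / (10 × 1.41) = 31 kg.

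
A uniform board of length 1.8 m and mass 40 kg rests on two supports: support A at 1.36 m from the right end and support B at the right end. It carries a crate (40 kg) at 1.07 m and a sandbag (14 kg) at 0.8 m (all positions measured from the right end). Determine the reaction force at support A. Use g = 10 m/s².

R_A ≈ 662 N

Choose support B as the axis so its reaction then has zero moment arm.
Beam weight: 40 × 10 = 400 N down at 0.9 m → arm 0.9 m, τ = 400 × 0.9 = 360 N·m counterclockwise.
Crate: 40 × 10 = 400 N down at 1.07 m → arm 1.07 m, τ = 400 × 1.07 = 428 N·m counterclockwise.
Sandbag: 14 × 10 = 140 N down at 0.8 m → arm 0.8 m, τ = 140 × 0.8 = 112 N·m counterclockwise.
Net load moment about support B = 900 N·m counterclockwise.
Reaction R at support A is upward at 1.36 m, arm 1.36 m → moment R × 1.36 clockwise.
Balancing moments: R × 1.36 = 900, giving R = 662 N.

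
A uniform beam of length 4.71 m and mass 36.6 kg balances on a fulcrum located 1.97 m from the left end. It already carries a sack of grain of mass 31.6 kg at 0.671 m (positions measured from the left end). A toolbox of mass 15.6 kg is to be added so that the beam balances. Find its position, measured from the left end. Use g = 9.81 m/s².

x ≈ 3.7 m from the left end

Sum moments about the fulcrum (at 1.97 m from the left end) (the support reaction has zero arm there).
Beam weight: 36.6 × 9.81 = 359 N down at 2.355 m → arm 0.385 m, τ = 359 × 0.385 = 138.2 N·m clockwise.
Sack of grain: 31.6 × 9.81 = 310 N down at 0.671 m → arm 1.299 m, τ = 310 × 1.299 = 402.7 N·m counterclockwise.
Net moment of existing loads = 264.5 N·m counterclockwise.
The toolbox weighs 15.6 × 9.81 = 153 N and must supply an equal clockwise moment, so its lever arm about the fulcrum is 264.5 / 153 = 1.73 m.
That puts it at 1.97 + 1.73 = 3.7 m from the left end.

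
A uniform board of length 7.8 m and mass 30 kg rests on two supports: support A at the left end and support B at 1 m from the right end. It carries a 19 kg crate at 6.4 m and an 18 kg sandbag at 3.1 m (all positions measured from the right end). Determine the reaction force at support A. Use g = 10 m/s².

R_A ≈ 334 N

Choose support B as the axis so its reaction then has zero moment arm.
Beam weight: 30 × 10 = 300 N down at 3.9 m → arm 2.9 m, τ = 300 × 2.9 = 870 N·m counterclockwise.
Crate: 19 × 10 = 190 N down at 6.4 m → arm 5.4 m, τ = 190 × 5.4 = 1026 N·m counterclockwise.
Sandbag: 18 × 10 = 180 N down at 3.1 m → arm 2.1 m, τ = 180 × 2.1 = 378 N·m counterclockwise.
Net load moment about support B = 2274 N·m counterclockwise.
Reaction R at support A is upward at 7.8 m, arm 6.8 m → moment R × 6.8 clockwise.
Setting net torque to zero: R × 6.8 = 2274 → R = 334 N.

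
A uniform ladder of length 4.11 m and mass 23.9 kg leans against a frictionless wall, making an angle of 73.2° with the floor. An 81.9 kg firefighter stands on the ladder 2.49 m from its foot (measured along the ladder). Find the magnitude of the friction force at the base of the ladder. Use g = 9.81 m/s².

Take moments about the foot of the ladder.
Ladder weight 23.9×9.81 = 234.5 N acts at 2.055 m along the ladder; its horizontal arm is 2.055·cos73.2° = 0.594 m → τ = 139.3 N·m clockwise.
Firefighter: 81.9×9.81 = 803.4 N at 2.49 m → arm 0.7197 m → τ = 578.2 N·m clockwise.
Wall normal N acts horizontally at the top; its moment arm is the height L sinθ = 4.11·sin73.2° = 3.935 m, counterclockwise.
For rotational equilibrium, N × 3.935 = 717.5, so N = 182 N.
ΣFx = 0: friction at the foot balances the wall's push, so f = N_wall = 182 N.

f ≈ 182 N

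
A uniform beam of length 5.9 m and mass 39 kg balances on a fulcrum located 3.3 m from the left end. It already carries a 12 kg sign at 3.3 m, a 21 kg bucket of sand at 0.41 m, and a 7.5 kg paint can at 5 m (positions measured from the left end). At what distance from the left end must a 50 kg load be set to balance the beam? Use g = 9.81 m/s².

About the fulcrum (at 3.3 m from the left end):
Beam weight: 39 × 9.81 = 382.6 N down at 2.95 m → arm 0.35 m, τ = 382.6 × 0.35 = 133.9 N·m counterclockwise.
Sign: acts at the fulcrum, moment arm 0 → no torque.
Bucket of sand: 21 × 9.81 = 206 N down at 0.41 m → arm 2.89 m, τ = 206 × 2.89 = 595.3 N·m counterclockwise.
Paint can: 7.5 × 9.81 = 73.58 N down at 5 m → arm 1.7 m, τ = 73.58 × 1.7 = 125.1 N·m clockwise.
Net moment of existing loads = 604.1 N·m counterclockwise.
The load weighs 50 × 9.81 = 490.5 N and must supply an equal clockwise moment, so its lever arm about the fulcrum is 604.1 / 490.5 = 1.23 m.
That puts it at 3.3 + 1.23 = 4.53 m from the left end.

x ≈ 4.53 m from the left end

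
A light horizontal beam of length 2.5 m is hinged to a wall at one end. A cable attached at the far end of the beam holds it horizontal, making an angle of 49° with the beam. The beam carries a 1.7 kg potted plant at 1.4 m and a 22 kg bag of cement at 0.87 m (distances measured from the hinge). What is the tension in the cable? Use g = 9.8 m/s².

T ≈ 112 N

Taking torques about the hinge:
Potted plant: 1.7 × 9.8 = 16.66 N down at 1.4 m → arm 1.4 m, τ = 16.66 × 1.4 = 23.32 N·m clockwise.
Bag of cement: 22 × 9.8 = 215.6 N down at 0.87 m → arm 0.87 m, τ = 215.6 × 0.87 = 187.6 N·m clockwise.
Total clockwise load moment = 210.9 N·m.
The cable tension T acts at 2.5 m; only its component perpendicular to the beam, T sinθ, produces torque. sin 49° = 0.7547.
For rotational equilibrium, T × 2.5 × 0.7547 = 210.9, so T = 210.9 / 1.887 = 112 N.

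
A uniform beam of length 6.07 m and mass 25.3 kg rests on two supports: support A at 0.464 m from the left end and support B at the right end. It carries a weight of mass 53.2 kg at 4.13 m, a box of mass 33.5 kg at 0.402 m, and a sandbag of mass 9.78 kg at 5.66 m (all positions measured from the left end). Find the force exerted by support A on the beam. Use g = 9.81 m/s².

R_A ≈ 654 N

Choose support B as the axis so its reaction then has zero moment arm.
Beam weight: 25.3 × 9.81 = 248.2 N down at 3.035 m → arm 3.035 m, τ = 248.2 × 3.035 = 753.3 N·m counterclockwise.
Weight: 53.2 × 9.81 = 521.9 N down at 4.13 m → arm 1.94 m, τ = 521.9 × 1.94 = 1012 N·m counterclockwise.
Box: 33.5 × 9.81 = 328.6 N down at 0.402 m → arm 5.668 m, τ = 328.6 × 5.668 = 1863 N·m counterclockwise.
Sandbag: 9.78 × 9.81 = 95.94 N down at 5.66 m → arm 0.41 m, τ = 95.94 × 0.41 = 39.34 N·m counterclockwise.
Net load moment about support B = 3668 N·m counterclockwise.
Reaction R at support A is upward at 0.464 m, arm 5.606 m → moment R × 5.606 clockwise.
Balancing moments: R × 5.606 = 3668, giving R = 654 N.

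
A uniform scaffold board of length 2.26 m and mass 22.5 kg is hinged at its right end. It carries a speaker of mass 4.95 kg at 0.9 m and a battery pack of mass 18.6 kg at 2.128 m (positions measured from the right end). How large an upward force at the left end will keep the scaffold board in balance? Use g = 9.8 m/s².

F ≈ 301 N

About the right end:
Beam weight: 22.5 × 9.8 = 220.5 N down at 1.13 m → arm 1.13 m, τ = 220.5 × 1.13 = 249.2 N·m counterclockwise.
Speaker: 4.95 × 9.8 = 48.51 N down at 0.9 m → arm 0.9 m, τ = 48.51 × 0.9 = 43.66 N·m counterclockwise.
Battery pack: 18.6 × 9.8 = 182.3 N down at 2.128 m → arm 2.128 m, τ = 182.3 × 2.128 = 387.9 N·m counterclockwise.
Net moment of the loads = 680.8 N·m counterclockwise.
The upward force F acts at the left end, arm 2.26 m, giving F × 2.26 clockwise.
For rotational equilibrium, F × 2.26 = 680.8, so F = 680.8 / 2.26 = 301 N.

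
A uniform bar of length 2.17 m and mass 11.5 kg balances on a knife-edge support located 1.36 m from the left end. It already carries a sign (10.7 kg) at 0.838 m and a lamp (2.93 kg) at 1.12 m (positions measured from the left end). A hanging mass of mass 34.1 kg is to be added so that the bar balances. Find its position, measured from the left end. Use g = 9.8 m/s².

Taking torques about the knife-edge support (at 1.36 m from the left end):
Beam weight: 11.5 × 9.8 = 112.7 N down at 1.085 m → arm 0.275 m, τ = 112.7 × 0.275 = 30.99 N·m counterclockwise.
Sign: 10.7 × 9.8 = 104.9 N down at 0.838 m → arm 0.522 m, τ = 104.9 × 0.522 = 54.76 N·m counterclockwise.
Lamp: 2.93 × 9.8 = 28.71 N down at 1.12 m → arm 0.24 m, τ = 28.71 × 0.24 = 6.89 N·m counterclockwise.
Net moment of existing loads = 92.64 N·m counterclockwise.
The hanging mass weighs 34.1 × 9.8 = 334.2 N and must supply an equal clockwise moment, so its lever arm about the knife-edge support is 92.64 / 334.2 = 0.277 m.
That puts it at 1.36 + 0.277 = 1.64 m from the left end.

x ≈ 1.64 m from the left end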